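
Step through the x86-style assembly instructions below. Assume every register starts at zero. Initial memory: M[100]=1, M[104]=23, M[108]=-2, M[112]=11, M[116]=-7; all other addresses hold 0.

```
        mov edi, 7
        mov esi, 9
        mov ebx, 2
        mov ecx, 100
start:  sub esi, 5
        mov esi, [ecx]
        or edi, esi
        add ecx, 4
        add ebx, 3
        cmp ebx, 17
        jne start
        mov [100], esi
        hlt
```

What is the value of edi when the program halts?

-1

mov edi, 7 → edi=7
mov esi, 9 → esi=9
mov ebx, 2 → ebx=2
mov ecx, 100 → ecx=100
sub esi, 5 → esi=9-5=4
mov esi, [ecx] → esi=M[100]=1
or edi, esi → edi=7|1=7
add ecx, 4 → ecx=100+4=104
add ebx, 3 → ebx=2+3=5
cmp ebx, 17  (cmp 5,17)
jne start: taken
sub esi, 5 → esi=1-5=-4
mov esi, [ecx] → esi=M[104]=23
or edi, esi → edi=7|23=23
add ecx, 4 → ecx=104+4=108
add ebx, 3 → ebx=5+3=8
cmp ebx, 17  (cmp 8,17)
jne start: taken
sub esi, 5 → esi=23-5=18
mov esi, [ecx] → esi=M[108]=-2
or edi, esi → edi=23|(-2)=-1
add ecx, 4 → ecx=108+4=112
add ebx, 3 → ebx=8+3=11
cmp ebx, 17  (cmp 11,17)
jne start: taken
sub esi, 5 → esi=(-2)-5=-7
mov esi, [ecx] → esi=M[112]=11
or edi, esi → edi=(-1)|11=-1
add ecx, 4 → ecx=112+4=116
add ebx, 3 → ebx=11+3=14
cmp ebx, 17  (cmp 14,17)
jne start: taken
sub esi, 5 → esi=11-5=6
mov esi, [ecx] → esi=M[116]=-7
or edi, esi → edi=(-1)|(-7)=-1
add ecx, 4 → ecx=116+4=120
add ebx, 3 → ebx=14+3=17
cmp ebx, 17  (cmp 17,17)
jne start: not taken
mov [100], esi → M[100]=-7
halt.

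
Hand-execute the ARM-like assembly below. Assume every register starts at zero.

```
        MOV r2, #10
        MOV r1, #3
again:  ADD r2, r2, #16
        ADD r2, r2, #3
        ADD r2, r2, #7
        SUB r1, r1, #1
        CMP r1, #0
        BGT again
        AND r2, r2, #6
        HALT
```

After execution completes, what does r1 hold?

MOV r2, #10 → r2=10
MOV r1, #3 → r1=3
ADD r2, r2, #16 → r2=10+16=26
ADD r2, r2, #3 → r2=26+3=29
ADD r2, r2, #7 → r2=29+7=36
SUB r1, r1, #1 → r1=3-1=2
CMP r1, #0  (cmp 2,0)
BGT again: taken
ADD r2, r2, #16 → r2=36+16=52
ADD r2, r2, #3 → r2=52+3=55
ADD r2, r2, #7 → r2=55+7=62
SUB r1, r1, #1 → r1=2-1=1
CMP r1, #0  (cmp 1,0)
BGT again: taken
ADD r2, r2, #16 → r2=62+16=78
ADD r2, r2, #3 → r2=78+3=81
ADD r2, r2, #7 → r2=81+7=88
SUB r1, r1, #1 → r1=1-1=0
CMP r1, #0  (cmp 0,0)
BGT again: not taken
AND r2, r2, #6 → r2=88&6=0
halt.

0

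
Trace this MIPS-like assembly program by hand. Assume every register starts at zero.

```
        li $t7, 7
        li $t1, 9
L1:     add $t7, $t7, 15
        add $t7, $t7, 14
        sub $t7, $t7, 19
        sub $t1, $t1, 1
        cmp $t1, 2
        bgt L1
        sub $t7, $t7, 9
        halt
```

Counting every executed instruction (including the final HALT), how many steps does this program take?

46

li $t7, 7 → $t7=7
li $t1, 9 → $t1=9
add $t7, $t7, 15 → $t7=7+15=22
add $t7, $t7, 14 → $t7=22+14=36
sub $t7, $t7, 19 → $t7=36-19=17
sub $t1, $t1, 1 → $t1=9-1=8
cmp $t1, 2  (cmp 8,2)
bgt L1: taken
add $t7, $t7, 15 → $t7=17+15=32
add $t7, $t7, 14 → $t7=32+14=46
sub $t7, $t7, 19 → $t7=46-19=27
sub $t1, $t1, 1 → $t1=8-1=7
cmp $t1, 2  (cmp 7,2)
bgt L1: taken
add $t7, $t7, 15 → $t7=27+15=42
add $t7, $t7, 14 → $t7=42+14=56
sub $t7, $t7, 19 → $t7=56-19=37
sub $t1, $t1, 1 → $t1=7-1=6
cmp $t1, 2  (cmp 6,2)
bgt L1: taken
add $t7, $t7, 15 → $t7=37+15=52
add $t7, $t7, 14 → $t7=52+14=66
sub $t7, $t7, 19 → $t7=66-19=47
sub $t1, $t1, 1 → $t1=6-1=5
cmp $t1, 2  (cmp 5,2)
bgt L1: taken
add $t7, $t7, 15 → $t7=47+15=62
add $t7, $t7, 14 → $t7=62+14=76
sub $t7, $t7, 19 → $t7=76-19=57
sub $t1, $t1, 1 → $t1=5-1=4
cmp $t1, 2  (cmp 4,2)
bgt L1: taken
add $t7, $t7, 15 → $t7=57+15=72
add $t7, $t7, 14 → $t7=72+14=86
sub $t7, $t7, 19 → $t7=86-19=67
sub $t1, $t1, 1 → $t1=4-1=3
cmp $t1, 2  (cmp 3,2)
bgt L1: taken
add $t7, $t7, 15 → $t7=67+15=82
add $t7, $t7, 14 → $t7=82+14=96
sub $t7, $t7, 19 → $t7=96-19=77
sub $t1, $t1, 1 → $t1=3-1=2
cmp $t1, 2  (cmp 2,2)
bgt L1: not taken
sub $t7, $t7, 9 → $t7=77-9=68
halt.
Total executed instructions: 46.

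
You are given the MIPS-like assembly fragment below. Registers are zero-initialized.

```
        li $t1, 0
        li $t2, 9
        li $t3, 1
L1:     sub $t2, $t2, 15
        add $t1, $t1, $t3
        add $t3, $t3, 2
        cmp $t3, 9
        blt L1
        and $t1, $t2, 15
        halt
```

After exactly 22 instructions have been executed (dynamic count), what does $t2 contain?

-51

$t1=0
$t2=9
$t3=1
$t2=9-15=-6
$t1=0+1=1
$t3=1+2=3
cmp $t3, 9  (cmp 3,9)
blt L1: taken
$t2=(-6)-15=-21
$t1=1+3=4
$t3=3+2=5
cmp $t3, 9  (cmp 5,9)
blt L1: taken
$t2=(-21)-15=-36
$t1=4+5=9
$t3=5+2=7
cmp $t3, 9  (cmp 7,9)
blt L1: taken
$t2=(-36)-15=-51
$t1=9+7=16
$t3=7+2=9
cmp $t3, 9  (cmp 9,9)
After step 22: $t2 = -51.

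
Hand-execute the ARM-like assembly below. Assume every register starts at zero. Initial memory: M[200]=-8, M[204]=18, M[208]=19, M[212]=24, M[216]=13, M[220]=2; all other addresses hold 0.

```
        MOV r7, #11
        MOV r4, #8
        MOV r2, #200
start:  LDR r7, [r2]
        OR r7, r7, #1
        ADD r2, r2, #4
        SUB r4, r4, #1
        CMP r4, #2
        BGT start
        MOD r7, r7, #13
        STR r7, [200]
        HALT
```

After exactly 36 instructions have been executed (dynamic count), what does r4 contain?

3

after MOV r7, #11: r7=11
after MOV r4, #8: r4=8
after MOV r2, #200: r2=200
after LDR r7, [r2]: r7=M[200]=-8
after OR r7, r7, #1: r7=(-8)|1=-7
after ADD r2, r2, #4: r2=200+4=204
after SUB r4, r4, #1: r4=8-1=7
CMP r4, #2  (cmp 7,2)
BGT start: taken
after LDR r7, [r2]: r7=M[204]=18
after OR r7, r7, #1: r7=18|1=19
after ADD r2, r2, #4: r2=204+4=208
after SUB r4, r4, #1: r4=7-1=6
CMP r4, #2  (cmp 6,2)
BGT start: taken
after LDR r7, [r2]: r7=M[208]=19
after OR r7, r7, #1: r7=19|1=19
after ADD r2, r2, #4: r2=208+4=212
after SUB r4, r4, #1: r4=6-1=5
CMP r4, #2  (cmp 5,2)
BGT start: taken
after LDR r7, [r2]: r7=M[212]=24
after OR r7, r7, #1: r7=24|1=25
after ADD r2, r2, #4: r2=212+4=216
after SUB r4, r4, #1: r4=5-1=4
CMP r4, #2  (cmp 4,2)
BGT start: taken
after LDR r7, [r2]: r7=M[216]=13
after OR r7, r7, #1: r7=13|1=13
after ADD r2, r2, #4: r2=216+4=220
after SUB r4, r4, #1: r4=4-1=3
CMP r4, #2  (cmp 3,2)
BGT start: taken
after LDR r7, [r2]: r7=M[220]=2
after OR r7, r7, #1: r7=2|1=3
after ADD r2, r2, #4: r2=220+4=224
After step 36: r4 = 3.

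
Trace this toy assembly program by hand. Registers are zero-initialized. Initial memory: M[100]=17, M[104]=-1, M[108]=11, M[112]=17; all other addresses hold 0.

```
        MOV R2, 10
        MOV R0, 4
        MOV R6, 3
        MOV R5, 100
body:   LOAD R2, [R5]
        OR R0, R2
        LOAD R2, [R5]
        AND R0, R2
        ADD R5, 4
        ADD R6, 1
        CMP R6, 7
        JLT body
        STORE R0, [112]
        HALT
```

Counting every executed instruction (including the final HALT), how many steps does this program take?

38

MOV R2, 10 → R2=10
MOV R0, 4 → R0=4
MOV R6, 3 → R6=3
MOV R5, 100 → R5=100
LOAD R2, [R5] → R2=M[100]=17
OR R0, R2 → R0=4|17=21
LOAD R2, [R5] → R2=M[100]=17
AND R0, R2 → R0=21&17=17
ADD R5, 4 → R5=100+4=104
ADD R6, 1 → R6=3+1=4
CMP R6, 7  (cmp 4,7)
JLT body: taken
LOAD R2, [R5] → R2=M[104]=-1
OR R0, R2 → R0=17|(-1)=-1
LOAD R2, [R5] → R2=M[104]=-1
AND R0, R2 → R0=(-1)&(-1)=-1
ADD R5, 4 → R5=104+4=108
ADD R6, 1 → R6=4+1=5
CMP R6, 7  (cmp 5,7)
JLT body: taken
LOAD R2, [R5] → R2=M[108]=11
OR R0, R2 → R0=(-1)|11=-1
LOAD R2, [R5] → R2=M[108]=11
AND R0, R2 → R0=(-1)&11=11
ADD R5, 4 → R5=108+4=112
ADD R6, 1 → R6=5+1=6
CMP R6, 7  (cmp 6,7)
JLT body: taken
LOAD R2, [R5] → R2=M[112]=17
OR R0, R2 → R0=11|17=27
LOAD R2, [R5] → R2=M[112]=17
AND R0, R2 → R0=27&17=17
ADD R5, 4 → R5=112+4=116
ADD R6, 1 → R6=6+1=7
CMP R6, 7  (cmp 7,7)
JLT body: not taken
STORE R0, [112] → M[112]=17
halt.
Total executed instructions: 38.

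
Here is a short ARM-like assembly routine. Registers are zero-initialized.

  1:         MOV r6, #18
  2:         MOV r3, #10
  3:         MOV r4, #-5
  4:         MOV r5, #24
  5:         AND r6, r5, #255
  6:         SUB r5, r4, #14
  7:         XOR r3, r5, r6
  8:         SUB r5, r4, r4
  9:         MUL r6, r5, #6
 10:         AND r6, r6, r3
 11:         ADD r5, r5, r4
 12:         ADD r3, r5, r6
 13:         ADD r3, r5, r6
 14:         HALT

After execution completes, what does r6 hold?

0

r6=18
r3=10
r4=-5
r5=24
r6=24&255=24
r5=(-5)-14=-19
r3=(-19)^24=-11
r5=(-5)-(-5)=0
r6=0*6=0
r6=0&(-11)=0
r5=0+(-5)=-5
r3=(-5)+0=-5
r3=(-5)+0=-5
halt.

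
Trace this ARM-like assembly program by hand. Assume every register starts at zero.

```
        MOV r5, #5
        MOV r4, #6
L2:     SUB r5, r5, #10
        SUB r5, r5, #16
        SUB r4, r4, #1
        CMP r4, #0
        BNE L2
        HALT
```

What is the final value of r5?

-151

MOV r5, #5 → r5=5
MOV r4, #6 → r4=6
SUB r5, r5, #10 → r5=5-10=-5
SUB r5, r5, #16 → r5=(-5)-16=-21
SUB r4, r4, #1 → r4=6-1=5
CMP r4, #0  (cmp 5,0)
BNE L2: taken
SUB r5, r5, #10 → r5=(-21)-10=-31
SUB r5, r5, #16 → r5=(-31)-16=-47
SUB r4, r4, #1 → r4=5-1=4
CMP r4, #0  (cmp 4,0)
BNE L2: taken
SUB r5, r5, #10 → r5=(-47)-10=-57
SUB r5, r5, #16 → r5=(-57)-16=-73
SUB r4, r4, #1 → r4=4-1=3
CMP r4, #0  (cmp 3,0)
BNE L2: taken
SUB r5, r5, #10 → r5=(-73)-10=-83
SUB r5, r5, #16 → r5=(-83)-16=-99
SUB r4, r4, #1 → r4=3-1=2
CMP r4, #0  (cmp 2,0)
BNE L2: taken
SUB r5, r5, #10 → r5=(-99)-10=-109
SUB r5, r5, #16 → r5=(-109)-16=-125
SUB r4, r4, #1 → r4=2-1=1
CMP r4, #0  (cmp 1,0)
BNE L2: taken
SUB r5, r5, #10 → r5=(-125)-10=-135
SUB r5, r5, #16 → r5=(-135)-16=-151
SUB r4, r4, #1 → r4=1-1=0
CMP r4, #0  (cmp 0,0)
BNE L2: not taken
halt.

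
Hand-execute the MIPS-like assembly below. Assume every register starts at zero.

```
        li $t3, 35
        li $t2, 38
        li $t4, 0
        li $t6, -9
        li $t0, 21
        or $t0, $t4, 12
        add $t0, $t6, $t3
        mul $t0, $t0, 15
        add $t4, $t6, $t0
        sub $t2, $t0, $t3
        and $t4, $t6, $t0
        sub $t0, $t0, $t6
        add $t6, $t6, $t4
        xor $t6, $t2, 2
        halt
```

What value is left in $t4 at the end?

390

$t3=35
$t2=38
$t4=0
$t6=-9
$t0=21
$t0=0|12=12
$t0=(-9)+35=26
$t0=26*15=390
$t4=(-9)+390=381
$t2=390-35=355
$t4=(-9)&390=390
$t0=390-(-9)=399
$t6=(-9)+390=381
$t6=355^2=353
halt.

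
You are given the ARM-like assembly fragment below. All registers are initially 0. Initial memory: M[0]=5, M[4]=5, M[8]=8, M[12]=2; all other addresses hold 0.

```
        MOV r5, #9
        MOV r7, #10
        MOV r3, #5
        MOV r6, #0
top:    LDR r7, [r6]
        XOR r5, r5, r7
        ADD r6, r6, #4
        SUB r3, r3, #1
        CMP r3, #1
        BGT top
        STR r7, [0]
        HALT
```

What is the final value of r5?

3

after MOV r5, #9: r5=9
after MOV r7, #10: r7=10
after MOV r3, #5: r3=5
after MOV r6, #0: r6=0
after LDR r7, [r6]: r7=M[0]=5
after XOR r5, r5, r7: r5=9^5=12
after ADD r6, r6, #4: r6=0+4=4
after SUB r3, r3, #1: r3=5-1=4
CMP r3, #1  (cmp 4,1)
BGT top: taken
after LDR r7, [r6]: r7=M[4]=5
after XOR r5, r5, r7: r5=12^5=9
after ADD r6, r6, #4: r6=4+4=8
after SUB r3, r3, #1: r3=4-1=3
CMP r3, #1  (cmp 3,1)
BGT top: taken
after LDR r7, [r6]: r7=M[8]=8
after XOR r5, r5, r7: r5=9^8=1
after ADD r6, r6, #4: r6=8+4=12
after SUB r3, r3, #1: r3=3-1=2
CMP r3, #1  (cmp 2,1)
BGT top: taken
after LDR r7, [r6]: r7=M[12]=2
after XOR r5, r5, r7: r5=1^2=3
after ADD r6, r6, #4: r6=12+4=16
after SUB r3, r3, #1: r3=2-1=1
CMP r3, #1  (cmp 1,1)
BGT top: not taken
STR r7, [0] → M[0]=2
halt.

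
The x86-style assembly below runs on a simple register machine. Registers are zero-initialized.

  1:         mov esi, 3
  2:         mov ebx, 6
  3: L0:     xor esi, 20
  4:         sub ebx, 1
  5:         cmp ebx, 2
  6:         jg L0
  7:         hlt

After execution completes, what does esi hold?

esi=3
ebx=6
esi=3^20=23
ebx=6-1=5
cmp ebx, 2  (cmp 5,2)
jg L0: taken
esi=23^20=3
ebx=5-1=4
cmp ebx, 2  (cmp 4,2)
jg L0: taken
esi=3^20=23
ebx=4-1=3
cmp ebx, 2  (cmp 3,2)
jg L0: taken
esi=23^20=3
ebx=3-1=2
cmp ebx, 2  (cmp 2,2)
jg L0: not taken
halt.

3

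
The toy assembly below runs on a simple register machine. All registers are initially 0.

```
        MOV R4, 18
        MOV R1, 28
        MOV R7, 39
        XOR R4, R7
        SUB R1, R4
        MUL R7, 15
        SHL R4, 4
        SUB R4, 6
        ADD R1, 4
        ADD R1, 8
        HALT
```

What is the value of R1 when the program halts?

-13

MOV R4, 18 → R4=18
MOV R1, 28 → R1=28
MOV R7, 39 → R7=39
XOR R4, R7 → R4=18^39=53
SUB R1, R4 → R1=28-53=-25
MUL R7, 15 → R7=39*15=585
SHL R4, 4 → R4=53<<4=848
SUB R4, 6 → R4=848-6=842
ADD R1, 4 → R1=(-25)+4=-21
ADD R1, 8 → R1=(-21)+8=-13
halt.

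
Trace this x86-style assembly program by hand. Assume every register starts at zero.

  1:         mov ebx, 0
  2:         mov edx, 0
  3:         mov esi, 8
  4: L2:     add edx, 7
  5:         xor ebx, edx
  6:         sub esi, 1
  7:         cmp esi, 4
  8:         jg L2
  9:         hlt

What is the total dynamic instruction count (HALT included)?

24

ebx=0
edx=0
esi=8
edx=0+7=7
ebx=0^7=7
esi=8-1=7
cmp esi, 4  (cmp 7,4)
jg L2: taken
edx=7+7=14
ebx=7^14=9
esi=7-1=6
cmp esi, 4  (cmp 6,4)
jg L2: taken
edx=14+7=21
ebx=9^21=28
esi=6-1=5
cmp esi, 4  (cmp 5,4)
jg L2: taken
edx=21+7=28
ebx=28^28=0
esi=5-1=4
cmp esi, 4  (cmp 4,4)
jg L2: not taken
halt.
Total executed instructions: 24.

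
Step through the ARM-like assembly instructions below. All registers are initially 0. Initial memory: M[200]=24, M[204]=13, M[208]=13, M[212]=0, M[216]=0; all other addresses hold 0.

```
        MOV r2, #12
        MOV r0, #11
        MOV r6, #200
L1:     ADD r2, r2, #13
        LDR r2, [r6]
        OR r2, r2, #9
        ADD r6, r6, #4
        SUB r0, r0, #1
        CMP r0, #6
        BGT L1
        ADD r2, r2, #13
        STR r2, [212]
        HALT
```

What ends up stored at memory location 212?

r2=12
r0=11
r6=200
r2=12+13=25
r2=M[200]=24
r2=24|9=25
r6=200+4=204
r0=11-1=10
CMP r0, #6  (cmp 10,6)
BGT L1: taken
r2=25+13=38
r2=M[204]=13
r2=13|9=13
r6=204+4=208
r0=10-1=9
CMP r0, #6  (cmp 9,6)
BGT L1: taken
r2=13+13=26
r2=M[208]=13
r2=13|9=13
r6=208+4=212
r0=9-1=8
CMP r0, #6  (cmp 8,6)
BGT L1: taken
r2=13+13=26
r2=M[212]=0
r2=0|9=9
r6=212+4=216
r0=8-1=7
CMP r0, #6  (cmp 7,6)
BGT L1: taken
r2=9+13=22
r2=M[216]=0
r2=0|9=9
r6=216+4=220
r0=7-1=6
CMP r0, #6  (cmp 6,6)
BGT L1: not taken
r2=9+13=22
STR r2, [212] → M[212]=22
halt.

22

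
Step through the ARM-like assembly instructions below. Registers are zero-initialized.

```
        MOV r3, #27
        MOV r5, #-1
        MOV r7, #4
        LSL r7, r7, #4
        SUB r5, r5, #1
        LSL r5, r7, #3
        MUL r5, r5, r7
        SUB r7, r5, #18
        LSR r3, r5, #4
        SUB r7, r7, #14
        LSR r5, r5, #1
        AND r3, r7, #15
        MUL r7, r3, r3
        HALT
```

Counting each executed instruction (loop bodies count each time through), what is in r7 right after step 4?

64

MOV r3, #27 → r3=27
MOV r5, #-1 → r5=-1
MOV r7, #4 → r7=4
LSL r7, r7, #4 → r7=4<<4=64
After step 4: r7 = 64.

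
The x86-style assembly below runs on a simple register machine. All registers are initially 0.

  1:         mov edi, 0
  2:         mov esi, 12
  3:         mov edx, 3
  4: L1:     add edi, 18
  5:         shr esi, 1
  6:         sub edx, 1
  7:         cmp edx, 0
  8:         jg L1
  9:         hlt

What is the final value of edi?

mov edi, 0 → edi=0
mov esi, 12 → esi=12
mov edx, 3 → edx=3
add edi, 18 → edi=0+18=18
shr esi, 1 → esi=12>>1=6
sub edx, 1 → edx=3-1=2
cmp edx, 0  (cmp 2,0)
jg L1: taken
add edi, 18 → edi=18+18=36
shr esi, 1 → esi=6>>1=3
sub edx, 1 → edx=2-1=1
cmp edx, 0  (cmp 1,0)
jg L1: taken
add edi, 18 → edi=36+18=54
shr esi, 1 → esi=3>>1=1
sub edx, 1 → edx=1-1=0
cmp edx, 0  (cmp 0,0)
jg L1: not taken
halt.

54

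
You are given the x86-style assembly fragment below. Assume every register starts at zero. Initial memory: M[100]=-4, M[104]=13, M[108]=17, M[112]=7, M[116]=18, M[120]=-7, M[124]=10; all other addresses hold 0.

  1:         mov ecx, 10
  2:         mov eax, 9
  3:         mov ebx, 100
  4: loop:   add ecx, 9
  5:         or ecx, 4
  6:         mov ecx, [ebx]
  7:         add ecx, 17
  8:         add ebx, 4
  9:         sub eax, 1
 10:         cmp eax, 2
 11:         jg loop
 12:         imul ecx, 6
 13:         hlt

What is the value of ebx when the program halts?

128

after mov ecx, 10: ecx=10
after mov eax, 9: eax=9
after mov ebx, 100: ebx=100
after add ecx, 9: ecx=10+9=19
after or ecx, 4: ecx=19|4=23
after mov ecx, [ebx]: ecx=M[100]=-4
after add ecx, 17: ecx=(-4)+17=13
after add ebx, 4: ebx=100+4=104
after sub eax, 1: eax=9-1=8
cmp eax, 2  (cmp 8,2)
jg loop: taken
after add ecx, 9: ecx=13+9=22
after or ecx, 4: ecx=22|4=22
after mov ecx, [ebx]: ecx=M[104]=13
after add ecx, 17: ecx=13+17=30
after add ebx, 4: ebx=104+4=108
after sub eax, 1: eax=8-1=7
cmp eax, 2  (cmp 7,2)
jg loop: taken
after add ecx, 9: ecx=30+9=39
after or ecx, 4: ecx=39|4=39
after mov ecx, [ebx]: ecx=M[108]=17
after add ecx, 17: ecx=17+17=34
after add ebx, 4: ebx=108+4=112
after sub eax, 1: eax=7-1=6
cmp eax, 2  (cmp 6,2)
jg loop: taken
after add ecx, 9: ecx=34+9=43
after or ecx, 4: ecx=43|4=47
after mov ecx, [ebx]: ecx=M[112]=7
after add ecx, 17: ecx=7+17=24
after add ebx, 4: ebx=112+4=116
after sub eax, 1: eax=6-1=5
cmp eax, 2  (cmp 5,2)
jg loop: taken
after add ecx, 9: ecx=24+9=33
after or ecx, 4: ecx=33|4=37
after mov ecx, [ebx]: ecx=M[116]=18
after add ecx, 17: ecx=18+17=35
after add ebx, 4: ebx=116+4=120
after sub eax, 1: eax=5-1=4
cmp eax, 2  (cmp 4,2)
jg loop: taken
after add ecx, 9: ecx=35+9=44
after or ecx, 4: ecx=44|4=44
after mov ecx, [ebx]: ecx=M[120]=-7
after add ecx, 17: ecx=(-7)+17=10
after add ebx, 4: ebx=120+4=124
after sub eax, 1: eax=4-1=3
cmp eax, 2  (cmp 3,2)
jg loop: taken
after add ecx, 9: ecx=10+9=19
after or ecx, 4: ecx=19|4=23
after mov ecx, [ebx]: ecx=M[124]=10
after add ecx, 17: ecx=10+17=27
after add ebx, 4: ebx=124+4=128
after sub eax, 1: eax=3-1=2
cmp eax, 2  (cmp 2,2)
jg loop: not taken
after imul ecx, 6: ecx=27*6=162
halt.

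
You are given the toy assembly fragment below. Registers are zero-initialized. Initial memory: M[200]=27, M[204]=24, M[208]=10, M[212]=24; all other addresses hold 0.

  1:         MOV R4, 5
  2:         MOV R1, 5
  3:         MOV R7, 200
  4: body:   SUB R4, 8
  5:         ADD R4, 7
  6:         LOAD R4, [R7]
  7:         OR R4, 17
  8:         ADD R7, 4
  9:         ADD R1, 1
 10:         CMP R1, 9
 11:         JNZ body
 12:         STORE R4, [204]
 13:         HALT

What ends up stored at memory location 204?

R4=5
R1=5
R7=200
R4=5-8=-3
R4=(-3)+7=4
R4=M[200]=27
R4=27|17=27
R7=200+4=204
R1=5+1=6
CMP R1, 9  (cmp 6,9)
JNZ body: taken
R4=27-8=19
R4=19+7=26
R4=M[204]=24
R4=24|17=25
R7=204+4=208
R1=6+1=7
CMP R1, 9  (cmp 7,9)
JNZ body: taken
R4=25-8=17
R4=17+7=24
R4=M[208]=10
R4=10|17=27
R7=208+4=212
R1=7+1=8
CMP R1, 9  (cmp 8,9)
JNZ body: taken
R4=27-8=19
R4=19+7=26
R4=M[212]=24
R4=24|17=25
R7=212+4=216
R1=8+1=9
CMP R1, 9  (cmp 9,9)
JNZ body: not taken
STORE R4, [204] → M[204]=25
halt.

25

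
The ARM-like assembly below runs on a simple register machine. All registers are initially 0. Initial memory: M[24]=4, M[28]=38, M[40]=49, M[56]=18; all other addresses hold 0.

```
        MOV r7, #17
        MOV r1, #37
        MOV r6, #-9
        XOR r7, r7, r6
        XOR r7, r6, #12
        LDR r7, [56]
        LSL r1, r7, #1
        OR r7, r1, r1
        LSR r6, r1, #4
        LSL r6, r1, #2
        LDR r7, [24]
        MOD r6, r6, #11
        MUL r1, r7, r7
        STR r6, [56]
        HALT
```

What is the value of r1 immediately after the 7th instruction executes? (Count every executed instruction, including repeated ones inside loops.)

r7=17
r1=37
r6=-9
r7=17^(-9)=-26
r7=(-9)^12=-5
r7=M[56]=18
r1=18<<1=36
After step 7: r1 = 36.

36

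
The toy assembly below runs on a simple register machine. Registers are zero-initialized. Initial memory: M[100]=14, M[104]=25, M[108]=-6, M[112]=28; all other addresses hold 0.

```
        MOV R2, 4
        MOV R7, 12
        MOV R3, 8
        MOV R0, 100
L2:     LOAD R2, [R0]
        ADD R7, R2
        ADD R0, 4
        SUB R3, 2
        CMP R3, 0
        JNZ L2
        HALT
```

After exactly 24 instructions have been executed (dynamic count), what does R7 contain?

after MOV R2, 4: R2=4
after MOV R7, 12: R7=12
after MOV R3, 8: R3=8
after MOV R0, 100: R0=100
after LOAD R2, [R0]: R2=M[100]=14
after ADD R7, R2: R7=12+14=26
after ADD R0, 4: R0=100+4=104
after SUB R3, 2: R3=8-2=6
CMP R3, 0  (cmp 6,0)
JNZ L2: taken
after LOAD R2, [R0]: R2=M[104]=25
after ADD R7, R2: R7=26+25=51
after ADD R0, 4: R0=104+4=108
after SUB R3, 2: R3=6-2=4
CMP R3, 0  (cmp 4,0)
JNZ L2: taken
after LOAD R2, [R0]: R2=M[108]=-6
after ADD R7, R2: R7=51+(-6)=45
after ADD R0, 4: R0=108+4=112
after SUB R3, 2: R3=4-2=2
CMP R3, 0  (cmp 2,0)
JNZ L2: taken
after LOAD R2, [R0]: R2=M[112]=28
after ADD R7, R2: R7=45+28=73
After step 24: R7 = 73.

73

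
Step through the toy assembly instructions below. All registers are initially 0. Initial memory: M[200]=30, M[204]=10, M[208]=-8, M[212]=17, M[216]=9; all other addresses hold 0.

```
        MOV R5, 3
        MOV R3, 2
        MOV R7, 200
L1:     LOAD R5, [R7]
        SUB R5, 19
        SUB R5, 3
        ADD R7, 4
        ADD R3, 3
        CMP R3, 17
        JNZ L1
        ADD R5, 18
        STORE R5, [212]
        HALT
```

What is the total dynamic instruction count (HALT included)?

41

MOV R5, 3 → R5=3
MOV R3, 2 → R3=2
MOV R7, 200 → R7=200
LOAD R5, [R7] → R5=M[200]=30
SUB R5, 19 → R5=30-19=11
SUB R5, 3 → R5=11-3=8
ADD R7, 4 → R7=200+4=204
ADD R3, 3 → R3=2+3=5
CMP R3, 17  (cmp 5,17)
JNZ L1: taken
LOAD R5, [R7] → R5=M[204]=10
SUB R5, 19 → R5=10-19=-9
SUB R5, 3 → R5=(-9)-3=-12
ADD R7, 4 → R7=204+4=208
ADD R3, 3 → R3=5+3=8
CMP R3, 17  (cmp 8,17)
JNZ L1: taken
LOAD R5, [R7] → R5=M[208]=-8
SUB R5, 19 → R5=(-8)-19=-27
SUB R5, 3 → R5=(-27)-3=-30
ADD R7, 4 → R7=208+4=212
ADD R3, 3 → R3=8+3=11
CMP R3, 17  (cmp 11,17)
JNZ L1: taken
LOAD R5, [R7] → R5=M[212]=17
SUB R5, 19 → R5=17-19=-2
SUB R5, 3 → R5=(-2)-3=-5
ADD R7, 4 → R7=212+4=216
ADD R3, 3 → R3=11+3=14
CMP R3, 17  (cmp 14,17)
JNZ L1: taken
LOAD R5, [R7] → R5=M[216]=9
SUB R5, 19 → R5=9-19=-10
SUB R5, 3 → R5=(-10)-3=-13
ADD R7, 4 → R7=216+4=220
ADD R3, 3 → R3=14+3=17
CMP R3, 17  (cmp 17,17)
JNZ L1: not taken
ADD R5, 18 → R5=(-13)+18=5
STORE R5, [212] → M[212]=5
halt.
Total executed instructions: 41.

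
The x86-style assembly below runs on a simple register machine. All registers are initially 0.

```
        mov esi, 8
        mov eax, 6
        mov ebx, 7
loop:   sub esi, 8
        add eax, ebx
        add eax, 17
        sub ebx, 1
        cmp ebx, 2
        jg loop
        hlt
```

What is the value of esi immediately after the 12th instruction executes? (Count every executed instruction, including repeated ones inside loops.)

-8

mov esi, 8 → esi=8
mov eax, 6 → eax=6
mov ebx, 7 → ebx=7
sub esi, 8 → esi=8-8=0
add eax, ebx → eax=6+7=13
add eax, 17 → eax=13+17=30
sub ebx, 1 → ebx=7-1=6
cmp ebx, 2  (cmp 6,2)
jg loop: taken
sub esi, 8 → esi=0-8=-8
add eax, ebx → eax=30+6=36
add eax, 17 → eax=36+17=53
After step 12: esi = -8.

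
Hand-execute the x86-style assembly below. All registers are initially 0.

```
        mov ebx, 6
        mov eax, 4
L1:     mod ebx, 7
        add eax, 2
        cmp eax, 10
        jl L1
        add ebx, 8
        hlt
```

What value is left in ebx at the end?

ebx=6
eax=4
ebx=6%7=6
eax=4+2=6
cmp eax, 10  (cmp 6,10)
jl L1: taken
ebx=6%7=6
eax=6+2=8
cmp eax, 10  (cmp 8,10)
jl L1: taken
ebx=6%7=6
eax=8+2=10
cmp eax, 10  (cmp 10,10)
jl L1: not taken
ebx=6+8=14
halt.

14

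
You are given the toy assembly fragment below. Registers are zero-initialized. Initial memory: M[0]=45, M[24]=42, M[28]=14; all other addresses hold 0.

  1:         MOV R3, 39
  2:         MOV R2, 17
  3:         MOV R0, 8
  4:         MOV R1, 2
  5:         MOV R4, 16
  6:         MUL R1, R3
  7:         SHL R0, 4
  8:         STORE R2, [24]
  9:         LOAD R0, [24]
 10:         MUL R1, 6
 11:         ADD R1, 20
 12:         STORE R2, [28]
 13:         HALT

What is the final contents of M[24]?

17

after MOV R3, 39: R3=39
after MOV R2, 17: R2=17
after MOV R0, 8: R0=8
after MOV R1, 2: R1=2
after MOV R4, 16: R4=16
after MUL R1, R3: R1=2*39=78
after SHL R0, 4: R0=8<<4=128
STORE R2, [24] → M[24]=17
after LOAD R0, [24]: R0=M[24]=17
after MUL R1, 6: R1=78*6=468
after ADD R1, 20: R1=468+20=488
STORE R2, [28] → M[28]=17
halt.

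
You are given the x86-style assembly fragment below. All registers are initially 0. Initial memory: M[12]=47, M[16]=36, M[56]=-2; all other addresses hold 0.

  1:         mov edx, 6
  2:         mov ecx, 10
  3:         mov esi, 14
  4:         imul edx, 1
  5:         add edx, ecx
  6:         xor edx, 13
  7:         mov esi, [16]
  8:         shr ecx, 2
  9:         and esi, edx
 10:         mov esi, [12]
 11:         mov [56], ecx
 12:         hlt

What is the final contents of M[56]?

2

mov edx, 6 → edx=6
mov ecx, 10 → ecx=10
mov esi, 14 → esi=14
imul edx, 1 → edx=6*1=6
add edx, ecx → edx=6+10=16
xor edx, 13 → edx=16^13=29
mov esi, [16] → esi=M[16]=36
shr ecx, 2 → ecx=10>>2=2
and esi, edx → esi=36&29=4
mov esi, [12] → esi=M[12]=47
mov [56], ecx → M[56]=2
halt.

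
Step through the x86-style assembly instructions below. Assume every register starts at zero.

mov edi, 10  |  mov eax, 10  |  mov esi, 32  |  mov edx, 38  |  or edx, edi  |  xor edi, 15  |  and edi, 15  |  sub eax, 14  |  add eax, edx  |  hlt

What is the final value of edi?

after mov edi, 10: edi=10
after mov eax, 10: eax=10
after mov esi, 32: esi=32
after mov edx, 38: edx=38
after or edx, edi: edx=38|10=46
after xor edi, 15: edi=10^15=5
after and edi, 15: edi=5&15=5
after sub eax, 14: eax=10-14=-4
after add eax, edx: eax=(-4)+46=42
halt.

5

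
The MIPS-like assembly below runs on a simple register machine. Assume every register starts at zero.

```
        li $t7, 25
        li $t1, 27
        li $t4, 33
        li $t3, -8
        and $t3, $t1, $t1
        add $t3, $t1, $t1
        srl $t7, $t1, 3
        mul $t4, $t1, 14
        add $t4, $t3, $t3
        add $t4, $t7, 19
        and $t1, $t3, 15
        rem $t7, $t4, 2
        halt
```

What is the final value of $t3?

li $t7, 25 → $t7=25
li $t1, 27 → $t1=27
li $t4, 33 → $t4=33
li $t3, -8 → $t3=-8
and $t3, $t1, $t1 → $t3=27&27=27
add $t3, $t1, $t1 → $t3=27+27=54
srl $t7, $t1, 3 → $t7=27>>3=3
mul $t4, $t1, 14 → $t4=27*14=378
add $t4, $t3, $t3 → $t4=54+54=108
add $t4, $t7, 19 → $t4=3+19=22
and $t1, $t3, 15 → $t1=54&15=6
rem $t7, $t4, 2 → $t7=22%2=0
halt.

54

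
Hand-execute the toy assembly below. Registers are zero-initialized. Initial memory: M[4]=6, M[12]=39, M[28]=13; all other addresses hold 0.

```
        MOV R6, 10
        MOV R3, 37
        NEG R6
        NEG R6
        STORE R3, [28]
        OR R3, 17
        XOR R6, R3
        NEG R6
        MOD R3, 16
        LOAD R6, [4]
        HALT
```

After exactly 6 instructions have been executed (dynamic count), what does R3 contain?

53

after MOV R6, 10: R6=10
after MOV R3, 37: R3=37
after NEG R6: R6=-(10)=-10
after NEG R6: R6=-(-10)=10
STORE R3, [28] → M[28]=37
after OR R3, 17: R3=37|17=53
After step 6: R3 = 53.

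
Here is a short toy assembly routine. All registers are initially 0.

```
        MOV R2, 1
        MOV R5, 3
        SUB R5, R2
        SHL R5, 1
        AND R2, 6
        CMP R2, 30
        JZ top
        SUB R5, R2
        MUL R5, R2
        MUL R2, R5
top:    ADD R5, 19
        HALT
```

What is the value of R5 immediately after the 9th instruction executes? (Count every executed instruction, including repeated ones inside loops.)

after MOV R2, 1: R2=1
after MOV R5, 3: R5=3
after SUB R5, R2: R5=3-1=2
after SHL R5, 1: R5=2<<1=4
after AND R2, 6: R2=1&6=0
CMP R2, 30  (cmp 0,30)
JZ top: not taken
after SUB R5, R2: R5=4-0=4
after MUL R5, R2: R5=4*0=0
After step 9: R5 = 0.

0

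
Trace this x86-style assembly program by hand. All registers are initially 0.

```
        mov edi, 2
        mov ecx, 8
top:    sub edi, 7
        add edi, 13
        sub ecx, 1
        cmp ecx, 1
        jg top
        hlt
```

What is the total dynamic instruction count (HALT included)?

38

edi=2
ecx=8
edi=2-7=-5
edi=(-5)+13=8
ecx=8-1=7
cmp ecx, 1  (cmp 7,1)
jg top: taken
edi=8-7=1
edi=1+13=14
ecx=7-1=6
cmp ecx, 1  (cmp 6,1)
jg top: taken
edi=14-7=7
edi=7+13=20
ecx=6-1=5
cmp ecx, 1  (cmp 5,1)
jg top: taken
edi=20-7=13
edi=13+13=26
ecx=5-1=4
cmp ecx, 1  (cmp 4,1)
jg top: taken
edi=26-7=19
edi=19+13=32
ecx=4-1=3
cmp ecx, 1  (cmp 3,1)
jg top: taken
edi=32-7=25
edi=25+13=38
ecx=3-1=2
cmp ecx, 1  (cmp 2,1)
jg top: taken
edi=38-7=31
edi=31+13=44
ecx=2-1=1
cmp ecx, 1  (cmp 1,1)
jg top: not taken
halt.
Total executed instructions: 38.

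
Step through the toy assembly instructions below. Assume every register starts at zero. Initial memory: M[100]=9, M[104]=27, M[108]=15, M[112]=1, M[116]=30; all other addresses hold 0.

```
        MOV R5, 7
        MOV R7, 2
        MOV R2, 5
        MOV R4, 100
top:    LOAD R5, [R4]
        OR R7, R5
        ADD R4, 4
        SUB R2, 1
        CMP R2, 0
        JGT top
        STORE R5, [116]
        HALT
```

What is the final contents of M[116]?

30

after MOV R5, 7: R5=7
after MOV R7, 2: R7=2
after MOV R2, 5: R2=5
after MOV R4, 100: R4=100
after LOAD R5, [R4]: R5=M[100]=9
after OR R7, R5: R7=2|9=11
after ADD R4, 4: R4=100+4=104
after SUB R2, 1: R2=5-1=4
CMP R2, 0  (cmp 4,0)
JGT top: taken
after LOAD R5, [R4]: R5=M[104]=27
after OR R7, R5: R7=11|27=27
after ADD R4, 4: R4=104+4=108
after SUB R2, 1: R2=4-1=3
CMP R2, 0  (cmp 3,0)
JGT top: taken
after LOAD R5, [R4]: R5=M[108]=15
after OR R7, R5: R7=27|15=31
after ADD R4, 4: R4=108+4=112
after SUB R2, 1: R2=3-1=2
CMP R2, 0  (cmp 2,0)
JGT top: taken
after LOAD R5, [R4]: R5=M[112]=1
after OR R7, R5: R7=31|1=31
after ADD R4, 4: R4=112+4=116
after SUB R2, 1: R2=2-1=1
CMP R2, 0  (cmp 1,0)
JGT top: taken
after LOAD R5, [R4]: R5=M[116]=30
after OR R7, R5: R7=31|30=31
after ADD R4, 4: R4=116+4=120
after SUB R2, 1: R2=1-1=0
CMP R2, 0  (cmp 0,0)
JGT top: not taken
STORE R5, [116] → M[116]=30
halt.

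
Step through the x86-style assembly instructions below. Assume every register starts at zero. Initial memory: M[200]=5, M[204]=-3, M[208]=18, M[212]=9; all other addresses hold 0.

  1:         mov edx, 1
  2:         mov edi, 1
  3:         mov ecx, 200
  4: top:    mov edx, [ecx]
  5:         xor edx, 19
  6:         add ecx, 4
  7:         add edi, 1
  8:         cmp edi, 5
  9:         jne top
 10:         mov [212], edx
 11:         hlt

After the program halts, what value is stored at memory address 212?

26

mov edx, 1 → edx=1
mov edi, 1 → edi=1
mov ecx, 200 → ecx=200
mov edx, [ecx] → edx=M[200]=5
xor edx, 19 → edx=5^19=22
add ecx, 4 → ecx=200+4=204
add edi, 1 → edi=1+1=2
cmp edi, 5  (cmp 2,5)
jne top: taken
mov edx, [ecx] → edx=M[204]=-3
xor edx, 19 → edx=(-3)^19=-18
add ecx, 4 → ecx=204+4=208
add edi, 1 → edi=2+1=3
cmp edi, 5  (cmp 3,5)
jne top: taken
mov edx, [ecx] → edx=M[208]=18
xor edx, 19 → edx=18^19=1
add ecx, 4 → ecx=208+4=212
add edi, 1 → edi=3+1=4
cmp edi, 5  (cmp 4,5)
jne top: taken
mov edx, [ecx] → edx=M[212]=9
xor edx, 19 → edx=9^19=26
add ecx, 4 → ecx=212+4=216
add edi, 1 → edi=4+1=5
cmp edi, 5  (cmp 5,5)
jne top: not taken
mov [212], edx → M[212]=26
halt.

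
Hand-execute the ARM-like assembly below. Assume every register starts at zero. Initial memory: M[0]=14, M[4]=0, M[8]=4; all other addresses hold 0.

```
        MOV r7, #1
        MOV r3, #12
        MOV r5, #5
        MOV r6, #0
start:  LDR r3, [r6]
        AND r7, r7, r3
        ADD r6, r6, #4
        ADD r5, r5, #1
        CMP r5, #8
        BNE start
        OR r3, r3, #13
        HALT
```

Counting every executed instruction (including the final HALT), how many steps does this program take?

24

after MOV r7, #1: r7=1
after MOV r3, #12: r3=12
after MOV r5, #5: r5=5
after MOV r6, #0: r6=0
after LDR r3, [r6]: r3=M[0]=14
after AND r7, r7, r3: r7=1&14=0
after ADD r6, r6, #4: r6=0+4=4
after ADD r5, r5, #1: r5=5+1=6
CMP r5, #8  (cmp 6,8)
BNE start: taken
after LDR r3, [r6]: r3=M[4]=0
after AND r7, r7, r3: r7=0&0=0
after ADD r6, r6, #4: r6=4+4=8
after ADD r5, r5, #1: r5=6+1=7
CMP r5, #8  (cmp 7,8)
BNE start: taken
after LDR r3, [r6]: r3=M[8]=4
after AND r7, r7, r3: r7=0&4=0
after ADD r6, r6, #4: r6=8+4=12
after ADD r5, r5, #1: r5=7+1=8
CMP r5, #8  (cmp 8,8)
BNE start: not taken
after OR r3, r3, #13: r3=4|13=13
halt.
Total executed instructions: 24.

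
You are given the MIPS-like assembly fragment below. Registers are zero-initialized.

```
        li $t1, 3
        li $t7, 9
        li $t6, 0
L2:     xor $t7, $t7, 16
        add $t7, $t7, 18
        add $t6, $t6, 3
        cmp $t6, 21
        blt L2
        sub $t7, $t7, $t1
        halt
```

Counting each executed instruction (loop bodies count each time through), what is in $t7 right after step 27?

after li $t1, 3: $t1=3
after li $t7, 9: $t7=9
after li $t6, 0: $t6=0
after xor $t7, $t7, 16: $t7=9^16=25
after add $t7, $t7, 18: $t7=25+18=43
after add $t6, $t6, 3: $t6=0+3=3
cmp $t6, 21  (cmp 3,21)
blt L2: taken
after xor $t7, $t7, 16: $t7=43^16=59
after add $t7, $t7, 18: $t7=59+18=77
after add $t6, $t6, 3: $t6=3+3=6
cmp $t6, 21  (cmp 6,21)
blt L2: taken
after xor $t7, $t7, 16: $t7=77^16=93
after add $t7, $t7, 18: $t7=93+18=111
after add $t6, $t6, 3: $t6=6+3=9
cmp $t6, 21  (cmp 9,21)
blt L2: taken
after xor $t7, $t7, 16: $t7=111^16=127
after add $t7, $t7, 18: $t7=127+18=145
after add $t6, $t6, 3: $t6=9+3=12
cmp $t6, 21  (cmp 12,21)
blt L2: taken
after xor $t7, $t7, 16: $t7=145^16=129
after add $t7, $t7, 18: $t7=129+18=147
after add $t6, $t6, 3: $t6=12+3=15
cmp $t6, 21  (cmp 15,21)
After step 27: $t7 = 147.

147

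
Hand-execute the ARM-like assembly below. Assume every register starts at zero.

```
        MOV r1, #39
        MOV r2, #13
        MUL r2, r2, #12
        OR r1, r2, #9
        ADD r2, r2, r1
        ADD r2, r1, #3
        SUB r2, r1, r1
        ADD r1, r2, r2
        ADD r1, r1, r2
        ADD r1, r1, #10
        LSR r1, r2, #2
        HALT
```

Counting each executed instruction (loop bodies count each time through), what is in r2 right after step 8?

after MOV r1, #39: r1=39
after MOV r2, #13: r2=13
after MUL r2, r2, #12: r2=13*12=156
after OR r1, r2, #9: r1=156|9=157
after ADD r2, r2, r1: r2=156+157=313
after ADD r2, r1, #3: r2=157+3=160
after SUB r2, r1, r1: r2=157-157=0
after ADD r1, r2, r2: r1=0+0=0
After step 8: r2 = 0.

0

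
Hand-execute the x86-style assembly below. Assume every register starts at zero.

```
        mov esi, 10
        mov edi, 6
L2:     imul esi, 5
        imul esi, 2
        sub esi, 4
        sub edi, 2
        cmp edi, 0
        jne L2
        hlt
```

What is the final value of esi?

9556

mov esi, 10 → esi=10
mov edi, 6 → edi=6
imul esi, 5 → esi=10*5=50
imul esi, 2 → esi=50*2=100
sub esi, 4 → esi=100-4=96
sub edi, 2 → edi=6-2=4
cmp edi, 0  (cmp 4,0)
jne L2: taken
imul esi, 5 → esi=96*5=480
imul esi, 2 → esi=480*2=960
sub esi, 4 → esi=960-4=956
sub edi, 2 → edi=4-2=2
cmp edi, 0  (cmp 2,0)
jne L2: taken
imul esi, 5 → esi=956*5=4780
imul esi, 2 → esi=4780*2=9560
sub esi, 4 → esi=9560-4=9556
sub edi, 2 → edi=2-2=0
cmp edi, 0  (cmp 0,0)
jne L2: not taken
halt.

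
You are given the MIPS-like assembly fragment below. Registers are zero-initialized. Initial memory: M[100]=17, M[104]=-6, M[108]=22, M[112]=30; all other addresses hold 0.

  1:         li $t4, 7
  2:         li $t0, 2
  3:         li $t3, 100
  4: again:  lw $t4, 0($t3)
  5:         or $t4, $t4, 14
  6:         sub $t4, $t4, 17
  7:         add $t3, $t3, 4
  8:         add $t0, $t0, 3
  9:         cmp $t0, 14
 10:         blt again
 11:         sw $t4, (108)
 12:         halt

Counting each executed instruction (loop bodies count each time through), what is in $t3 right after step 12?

104

after li $t4, 7: $t4=7
after li $t0, 2: $t0=2
after li $t3, 100: $t3=100
after lw $t4, 0($t3): $t4=M[100]=17
after or $t4, $t4, 14: $t4=17|14=31
after sub $t4, $t4, 17: $t4=31-17=14
after add $t3, $t3, 4: $t3=100+4=104
after add $t0, $t0, 3: $t0=2+3=5
cmp $t0, 14  (cmp 5,14)
blt again: taken
after lw $t4, 0($t3): $t4=M[104]=-6
after or $t4, $t4, 14: $t4=(-6)|14=-2
After step 12: $t3 = 104.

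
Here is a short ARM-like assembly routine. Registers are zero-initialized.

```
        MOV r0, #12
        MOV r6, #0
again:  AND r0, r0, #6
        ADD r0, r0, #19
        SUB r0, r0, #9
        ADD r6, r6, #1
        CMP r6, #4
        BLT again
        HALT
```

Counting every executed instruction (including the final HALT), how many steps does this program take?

27

after MOV r0, #12: r0=12
after MOV r6, #0: r6=0
after AND r0, r0, #6: r0=12&6=4
after ADD r0, r0, #19: r0=4+19=23
after SUB r0, r0, #9: r0=23-9=14
after ADD r6, r6, #1: r6=0+1=1
CMP r6, #4  (cmp 1,4)
BLT again: taken
after AND r0, r0, #6: r0=14&6=6
after ADD r0, r0, #19: r0=6+19=25
after SUB r0, r0, #9: r0=25-9=16
after ADD r6, r6, #1: r6=1+1=2
CMP r6, #4  (cmp 2,4)
BLT again: taken
after AND r0, r0, #6: r0=16&6=0
after ADD r0, r0, #19: r0=0+19=19
after SUB r0, r0, #9: r0=19-9=10
after ADD r6, r6, #1: r6=2+1=3
CMP r6, #4  (cmp 3,4)
BLT again: taken
after AND r0, r0, #6: r0=10&6=2
after ADD r0, r0, #19: r0=2+19=21
after SUB r0, r0, #9: r0=21-9=12
after ADD r6, r6, #1: r6=3+1=4
CMP r6, #4  (cmp 4,4)
BLT again: not taken
halt.
Total executed instructions: 27.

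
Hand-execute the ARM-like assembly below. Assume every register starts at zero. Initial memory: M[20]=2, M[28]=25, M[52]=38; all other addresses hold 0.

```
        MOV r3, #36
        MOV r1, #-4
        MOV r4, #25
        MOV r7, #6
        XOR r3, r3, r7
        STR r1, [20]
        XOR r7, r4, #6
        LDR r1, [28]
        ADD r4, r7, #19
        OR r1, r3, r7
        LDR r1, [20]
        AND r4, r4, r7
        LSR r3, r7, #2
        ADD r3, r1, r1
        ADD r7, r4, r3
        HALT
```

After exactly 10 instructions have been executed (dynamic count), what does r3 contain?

34

after MOV r3, #36: r3=36
after MOV r1, #-4: r1=-4
after MOV r4, #25: r4=25
after MOV r7, #6: r7=6
after XOR r3, r3, r7: r3=36^6=34
STR r1, [20] → M[20]=-4
after XOR r7, r4, #6: r7=25^6=31
after LDR r1, [28]: r1=M[28]=25
after ADD r4, r7, #19: r4=31+19=50
after OR r1, r3, r7: r1=34|31=63
After step 10: r3 = 34.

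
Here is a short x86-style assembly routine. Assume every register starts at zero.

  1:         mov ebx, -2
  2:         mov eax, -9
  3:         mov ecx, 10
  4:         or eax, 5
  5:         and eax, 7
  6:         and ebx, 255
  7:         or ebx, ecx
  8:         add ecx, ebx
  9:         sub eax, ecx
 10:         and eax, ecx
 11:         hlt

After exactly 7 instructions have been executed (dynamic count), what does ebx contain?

254

after mov ebx, -2: ebx=-2
after mov eax, -9: eax=-9
after mov ecx, 10: ecx=10
after or eax, 5: eax=(-9)|5=-9
after and eax, 7: eax=(-9)&7=7
after and ebx, 255: ebx=(-2)&255=254
after or ebx, ecx: ebx=254|10=254
After step 7: ebx = 254.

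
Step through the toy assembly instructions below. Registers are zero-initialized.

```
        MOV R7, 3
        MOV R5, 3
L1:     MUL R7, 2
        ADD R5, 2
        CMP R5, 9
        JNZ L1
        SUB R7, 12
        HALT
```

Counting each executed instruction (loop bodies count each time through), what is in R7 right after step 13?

after MOV R7, 3: R7=3
after MOV R5, 3: R5=3
after MUL R7, 2: R7=3*2=6
after ADD R5, 2: R5=3+2=5
CMP R5, 9  (cmp 5,9)
JNZ L1: taken
after MUL R7, 2: R7=6*2=12
after ADD R5, 2: R5=5+2=7
CMP R5, 9  (cmp 7,9)
JNZ L1: taken
after MUL R7, 2: R7=12*2=24
after ADD R5, 2: R5=7+2=9
CMP R5, 9  (cmp 9,9)
After step 13: R7 = 24.

24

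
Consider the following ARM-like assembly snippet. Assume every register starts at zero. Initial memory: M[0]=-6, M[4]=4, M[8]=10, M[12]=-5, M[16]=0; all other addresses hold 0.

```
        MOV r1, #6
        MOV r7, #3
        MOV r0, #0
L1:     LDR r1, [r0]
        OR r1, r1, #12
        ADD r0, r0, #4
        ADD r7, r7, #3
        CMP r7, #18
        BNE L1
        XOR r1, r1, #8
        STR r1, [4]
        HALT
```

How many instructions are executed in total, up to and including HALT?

after MOV r1, #6: r1=6
after MOV r7, #3: r7=3
after MOV r0, #0: r0=0
after LDR r1, [r0]: r1=M[0]=-6
after OR r1, r1, #12: r1=(-6)|12=-2
after ADD r0, r0, #4: r0=0+4=4
after ADD r7, r7, #3: r7=3+3=6
CMP r7, #18  (cmp 6,18)
BNE L1: taken
after LDR r1, [r0]: r1=M[4]=4
after OR r1, r1, #12: r1=4|12=12
after ADD r0, r0, #4: r0=4+4=8
after ADD r7, r7, #3: r7=6+3=9
CMP r7, #18  (cmp 9,18)
BNE L1: taken
after LDR r1, [r0]: r1=M[8]=10
after OR r1, r1, #12: r1=10|12=14
after ADD r0, r0, #4: r0=8+4=12
after ADD r7, r7, #3: r7=9+3=12
CMP r7, #18  (cmp 12,18)
BNE L1: taken
after LDR r1, [r0]: r1=M[12]=-5
after OR r1, r1, #12: r1=(-5)|12=-1
after ADD r0, r0, #4: r0=12+4=16
after ADD r7, r7, #3: r7=12+3=15
CMP r7, #18  (cmp 15,18)
BNE L1: taken
after LDR r1, [r0]: r1=M[16]=0
after OR r1, r1, #12: r1=0|12=12
after ADD r0, r0, #4: r0=16+4=20
after ADD r7, r7, #3: r7=15+3=18
CMP r7, #18  (cmp 18,18)
BNE L1: not taken
after XOR r1, r1, #8: r1=12^8=4
STR r1, [4] → M[4]=4
halt.
Total executed instructions: 36.

36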